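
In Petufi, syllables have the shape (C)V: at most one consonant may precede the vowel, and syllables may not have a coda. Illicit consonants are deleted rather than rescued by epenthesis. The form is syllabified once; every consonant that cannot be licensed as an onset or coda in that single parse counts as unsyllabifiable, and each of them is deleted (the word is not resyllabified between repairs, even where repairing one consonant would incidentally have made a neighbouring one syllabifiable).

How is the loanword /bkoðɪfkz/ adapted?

koðɪ

The consonants /b/, /f/, /k/, /z/ cannot be parsed into a legal (C)V syllable (no codas are permitted; onsets are limited to one consonant).
Deletion applies to /b/, /f/, /k/, /z/.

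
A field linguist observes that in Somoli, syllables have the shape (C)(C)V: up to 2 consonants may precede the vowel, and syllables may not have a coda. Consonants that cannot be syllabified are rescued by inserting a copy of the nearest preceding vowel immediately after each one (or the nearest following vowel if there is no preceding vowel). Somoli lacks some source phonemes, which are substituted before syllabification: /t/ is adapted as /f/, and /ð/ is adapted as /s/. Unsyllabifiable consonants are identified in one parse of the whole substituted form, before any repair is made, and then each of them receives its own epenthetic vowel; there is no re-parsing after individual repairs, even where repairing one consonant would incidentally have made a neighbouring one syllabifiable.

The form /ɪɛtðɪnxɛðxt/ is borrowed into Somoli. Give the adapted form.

Substitution: /t/ → /f/, /ð/ → /s/, giving /ɪɛfsɪnxɛsxf/.
Under (C)(C)V, the unsyllabifiable consonants are /s/, /x/, /f/ (no codas are permitted; onsets may contain at most 2 consonants).
Inserting the epenthetic vowel yields /s/ → /sɛ/, /x/ → /xɛ/, /f/ → /fɛ/.

ɪɛfsɪnxɛsɛxɛfɛ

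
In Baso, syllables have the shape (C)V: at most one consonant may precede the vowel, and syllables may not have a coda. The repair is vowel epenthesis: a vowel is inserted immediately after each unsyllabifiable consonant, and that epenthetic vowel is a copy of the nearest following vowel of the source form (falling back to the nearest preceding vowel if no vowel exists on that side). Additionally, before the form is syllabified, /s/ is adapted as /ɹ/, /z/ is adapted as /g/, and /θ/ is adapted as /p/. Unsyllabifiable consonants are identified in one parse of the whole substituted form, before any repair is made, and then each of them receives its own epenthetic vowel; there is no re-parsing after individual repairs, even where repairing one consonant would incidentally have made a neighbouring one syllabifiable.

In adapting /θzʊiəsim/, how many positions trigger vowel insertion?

After substitution the input is /pgʊiəɹim/.
The unsyllabifiable consonants are /p/, /m/; each receives one epenthetic vowel.

2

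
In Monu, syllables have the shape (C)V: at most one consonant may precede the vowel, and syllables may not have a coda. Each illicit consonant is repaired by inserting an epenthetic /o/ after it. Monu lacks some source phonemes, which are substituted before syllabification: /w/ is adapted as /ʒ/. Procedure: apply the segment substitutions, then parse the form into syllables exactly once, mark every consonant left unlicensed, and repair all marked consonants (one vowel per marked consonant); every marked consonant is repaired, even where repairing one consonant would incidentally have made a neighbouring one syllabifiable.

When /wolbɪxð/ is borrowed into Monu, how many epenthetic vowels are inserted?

After substitution the input is /ʒolbɪxð/.
The unsyllabifiable consonants are /l/, /x/, /ð/; each receives one epenthetic vowel.

3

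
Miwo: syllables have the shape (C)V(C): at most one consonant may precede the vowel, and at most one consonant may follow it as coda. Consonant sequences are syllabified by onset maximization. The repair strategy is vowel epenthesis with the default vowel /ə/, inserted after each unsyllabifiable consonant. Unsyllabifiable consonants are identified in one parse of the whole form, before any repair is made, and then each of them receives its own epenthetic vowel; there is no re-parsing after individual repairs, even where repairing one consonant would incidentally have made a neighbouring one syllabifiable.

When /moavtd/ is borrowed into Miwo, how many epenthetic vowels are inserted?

2

The unsyllabifiable consonants are /t/, /d/; each receives one epenthetic vowel.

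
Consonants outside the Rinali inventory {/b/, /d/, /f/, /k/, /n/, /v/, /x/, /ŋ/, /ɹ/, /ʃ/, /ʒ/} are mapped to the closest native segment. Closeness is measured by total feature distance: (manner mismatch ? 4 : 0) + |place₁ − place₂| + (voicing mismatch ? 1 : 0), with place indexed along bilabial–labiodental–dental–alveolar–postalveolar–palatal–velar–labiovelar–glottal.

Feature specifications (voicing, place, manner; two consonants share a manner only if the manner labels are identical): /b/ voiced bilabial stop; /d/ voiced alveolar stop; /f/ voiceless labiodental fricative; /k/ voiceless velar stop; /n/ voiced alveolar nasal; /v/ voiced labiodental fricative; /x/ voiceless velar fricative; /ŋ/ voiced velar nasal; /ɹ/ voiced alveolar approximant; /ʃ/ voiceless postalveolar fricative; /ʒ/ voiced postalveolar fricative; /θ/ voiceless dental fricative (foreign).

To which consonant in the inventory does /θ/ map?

f

/f/ is closest: same manner (fricative), place distance 1 (dental→labiodental), same voicing; total 1. Next closest is /v/ at distance 2.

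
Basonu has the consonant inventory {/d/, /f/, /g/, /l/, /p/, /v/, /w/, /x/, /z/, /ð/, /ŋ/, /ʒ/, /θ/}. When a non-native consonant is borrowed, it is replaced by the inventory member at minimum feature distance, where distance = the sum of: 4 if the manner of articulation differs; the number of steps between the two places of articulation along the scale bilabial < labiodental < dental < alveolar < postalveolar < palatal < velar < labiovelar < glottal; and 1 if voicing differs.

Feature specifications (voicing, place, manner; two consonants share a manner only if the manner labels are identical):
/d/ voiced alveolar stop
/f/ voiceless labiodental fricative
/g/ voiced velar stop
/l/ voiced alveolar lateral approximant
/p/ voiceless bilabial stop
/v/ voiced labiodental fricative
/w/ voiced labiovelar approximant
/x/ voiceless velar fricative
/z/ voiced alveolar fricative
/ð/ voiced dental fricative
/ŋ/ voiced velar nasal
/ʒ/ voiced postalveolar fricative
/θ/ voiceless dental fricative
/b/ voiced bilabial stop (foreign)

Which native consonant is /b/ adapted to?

p

/p/ is closest: same manner (stop), place distance 0 (bilabial→bilabial), voicing differs (+1); total 1. Next closest is /d/ at distance 3.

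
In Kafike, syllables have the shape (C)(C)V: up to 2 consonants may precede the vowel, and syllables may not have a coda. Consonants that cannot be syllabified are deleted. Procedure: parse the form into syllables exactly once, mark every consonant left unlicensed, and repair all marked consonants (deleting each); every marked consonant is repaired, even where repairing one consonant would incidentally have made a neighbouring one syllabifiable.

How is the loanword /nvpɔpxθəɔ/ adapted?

vpɔxθəɔ

The consonants /n/, /p/ cannot be parsed into a legal (C)(C)V syllable (no codas are permitted; onsets may contain at most 2 consonants).
Deleting the stranded consonants removes /n/, /p/.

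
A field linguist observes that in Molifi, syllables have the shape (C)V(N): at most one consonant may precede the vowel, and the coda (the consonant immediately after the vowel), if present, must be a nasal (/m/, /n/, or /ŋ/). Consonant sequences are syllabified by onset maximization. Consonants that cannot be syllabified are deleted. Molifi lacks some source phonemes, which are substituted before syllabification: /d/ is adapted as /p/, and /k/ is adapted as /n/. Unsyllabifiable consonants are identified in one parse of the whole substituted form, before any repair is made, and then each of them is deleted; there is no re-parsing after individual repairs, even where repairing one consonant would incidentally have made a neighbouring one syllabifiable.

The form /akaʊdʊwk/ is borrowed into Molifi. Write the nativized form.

Substitution: /k/ → /n/, /d/ → /p/, giving /anaʊpʊwn/.
The consonants /w/, /n/ cannot be parsed into a legal (C)V(N) syllable (only a nasal (/m/, /n/, or /ŋ/) is licensed in coda position; onsets are limited to one consonant).
Each unlicensed consonant is deleted: /w/, /n/.

anaʊpʊ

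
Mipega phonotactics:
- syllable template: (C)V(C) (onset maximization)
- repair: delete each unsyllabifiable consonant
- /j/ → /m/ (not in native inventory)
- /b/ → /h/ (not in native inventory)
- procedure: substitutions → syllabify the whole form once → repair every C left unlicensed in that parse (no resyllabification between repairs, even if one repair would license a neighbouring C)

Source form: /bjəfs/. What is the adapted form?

məf

Substitution: /b/ → /h/, /j/ → /m/, giving /hməfs/.
Syllabifying with onset maximization leaves /h/, /s/ stranded (at most one coda consonant is licensed; onsets are limited to one consonant).
Deletion applies to /h/, /s/.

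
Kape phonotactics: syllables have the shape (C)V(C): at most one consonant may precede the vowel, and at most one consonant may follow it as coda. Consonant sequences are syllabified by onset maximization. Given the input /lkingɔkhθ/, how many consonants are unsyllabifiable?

Syllabifying with onset maximization leaves /l/, /h/, /θ/ stranded (at most one coda consonant is licensed; onsets are limited to one consonant).

3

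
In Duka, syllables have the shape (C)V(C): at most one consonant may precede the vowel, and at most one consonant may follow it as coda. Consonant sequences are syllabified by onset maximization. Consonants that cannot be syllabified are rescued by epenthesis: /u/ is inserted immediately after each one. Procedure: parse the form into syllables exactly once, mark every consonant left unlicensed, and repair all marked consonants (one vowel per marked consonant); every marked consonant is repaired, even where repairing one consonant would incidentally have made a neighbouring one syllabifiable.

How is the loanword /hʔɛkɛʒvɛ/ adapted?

huʔɛkɛʒvɛ

Syllabifying with onset maximization leaves /h/ stranded (at most one coda consonant is licensed; onsets are limited to one consonant).
Each unlicensed consonant becomes the onset of a new syllable: /h/ → /hu/.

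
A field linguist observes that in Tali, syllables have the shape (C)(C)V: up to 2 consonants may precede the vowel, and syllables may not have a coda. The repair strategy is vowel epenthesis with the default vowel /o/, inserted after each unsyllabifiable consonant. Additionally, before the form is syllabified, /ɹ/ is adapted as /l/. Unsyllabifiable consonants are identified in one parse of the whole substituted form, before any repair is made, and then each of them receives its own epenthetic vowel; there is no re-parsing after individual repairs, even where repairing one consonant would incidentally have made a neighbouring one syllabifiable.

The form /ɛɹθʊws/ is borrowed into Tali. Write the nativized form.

ɛlθʊwoso

Substitution: /ɹ/ → /l/, giving /ɛlθʊws/.
The consonants /w/, /s/ cannot be parsed into a legal (C)(C)V syllable (no codas are permitted; onsets may contain at most 2 consonants).
Epenthesis after each stranded consonant: /w/ → /wo/, /s/ → /so/.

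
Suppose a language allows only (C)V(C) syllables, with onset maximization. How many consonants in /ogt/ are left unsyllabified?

Syllabifying with onset maximization leaves /t/ stranded (at most one coda consonant is licensed; onsets are limited to one consonant).

1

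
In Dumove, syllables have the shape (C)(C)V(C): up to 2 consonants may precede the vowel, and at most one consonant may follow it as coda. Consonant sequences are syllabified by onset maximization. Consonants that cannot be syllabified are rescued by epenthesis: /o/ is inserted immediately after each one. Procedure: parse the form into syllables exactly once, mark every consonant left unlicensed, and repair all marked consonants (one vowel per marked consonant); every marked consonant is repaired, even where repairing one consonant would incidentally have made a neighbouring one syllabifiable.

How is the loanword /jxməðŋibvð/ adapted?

joxməðŋibvoðo

The consonants /j/, /v/, /ð/ cannot be parsed into a legal (C)(C)V(C) syllable (at most one coda consonant is licensed; onsets may contain at most 2 consonants).
Epenthesis after each stranded consonant: /j/ → /jo/, /v/ → /vo/, /ð/ → /ðo/.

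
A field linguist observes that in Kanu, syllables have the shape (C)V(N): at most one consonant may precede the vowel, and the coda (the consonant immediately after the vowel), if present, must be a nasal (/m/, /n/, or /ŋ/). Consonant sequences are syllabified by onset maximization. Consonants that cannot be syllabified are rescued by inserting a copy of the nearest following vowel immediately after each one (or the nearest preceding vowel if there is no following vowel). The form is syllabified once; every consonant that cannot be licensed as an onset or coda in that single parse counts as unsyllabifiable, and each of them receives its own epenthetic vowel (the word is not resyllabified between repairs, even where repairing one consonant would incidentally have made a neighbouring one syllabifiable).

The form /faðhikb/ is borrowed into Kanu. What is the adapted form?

Syllabifying with onset maximization leaves /ð/, /k/, /b/ stranded (only a nasal (/m/, /n/, or /ŋ/) is licensed in coda position; onsets are limited to one consonant).
Epenthesis after each stranded consonant: /ð/ → /ði/, /k/ → /ki/, /b/ → /bi/.

faðihikibi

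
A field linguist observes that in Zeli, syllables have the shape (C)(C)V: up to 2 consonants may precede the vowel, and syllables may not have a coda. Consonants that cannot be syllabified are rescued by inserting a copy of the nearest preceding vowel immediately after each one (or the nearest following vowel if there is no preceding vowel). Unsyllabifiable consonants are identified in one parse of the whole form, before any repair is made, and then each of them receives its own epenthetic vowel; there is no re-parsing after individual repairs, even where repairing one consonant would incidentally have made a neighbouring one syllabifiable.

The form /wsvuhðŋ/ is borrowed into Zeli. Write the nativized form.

wusvuhuðuŋu

Syllabifying with onset maximization leaves /w/, /h/, /ð/, /ŋ/ stranded (no codas are permitted; onsets may contain at most 2 consonants).
Inserting the epenthetic vowel yields /w/ → /wu/, /h/ → /hu/, /ð/ → /ðu/, /ŋ/ → /ŋu/.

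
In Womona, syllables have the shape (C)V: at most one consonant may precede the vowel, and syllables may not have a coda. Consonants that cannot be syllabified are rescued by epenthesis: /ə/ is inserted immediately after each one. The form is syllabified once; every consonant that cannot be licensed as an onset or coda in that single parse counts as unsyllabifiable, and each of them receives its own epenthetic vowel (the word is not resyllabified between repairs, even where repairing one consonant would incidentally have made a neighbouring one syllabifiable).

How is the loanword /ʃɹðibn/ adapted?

The consonants /ʃ/, /ɹ/, /b/, /n/ cannot be parsed into a legal (C)V syllable (no codas are permitted; onsets are limited to one consonant).
Each unlicensed consonant becomes the onset of a new syllable: /ʃ/ → /ʃə/, /ɹ/ → /ɹə/, /b/ → /bə/, /n/ → /nə/.

ʃəɹəðibənə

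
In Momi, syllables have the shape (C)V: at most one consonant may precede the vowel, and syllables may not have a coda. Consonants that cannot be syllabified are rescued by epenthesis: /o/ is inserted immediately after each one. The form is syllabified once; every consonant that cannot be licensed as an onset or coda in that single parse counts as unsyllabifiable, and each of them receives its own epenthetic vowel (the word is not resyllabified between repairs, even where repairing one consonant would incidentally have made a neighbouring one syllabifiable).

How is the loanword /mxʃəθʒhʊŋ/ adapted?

Syllabifying with onset maximization leaves /m/, /x/, /θ/, /ʒ/, /ŋ/ stranded (no codas are permitted; onsets are limited to one consonant).
Each unlicensed consonant becomes the onset of a new syllable: /m/ → /mo/, /x/ → /xo/, /θ/ → /θo/, /ʒ/ → /ʒo/, /ŋ/ → /ŋo/.

moxoʃəθoʒohʊŋo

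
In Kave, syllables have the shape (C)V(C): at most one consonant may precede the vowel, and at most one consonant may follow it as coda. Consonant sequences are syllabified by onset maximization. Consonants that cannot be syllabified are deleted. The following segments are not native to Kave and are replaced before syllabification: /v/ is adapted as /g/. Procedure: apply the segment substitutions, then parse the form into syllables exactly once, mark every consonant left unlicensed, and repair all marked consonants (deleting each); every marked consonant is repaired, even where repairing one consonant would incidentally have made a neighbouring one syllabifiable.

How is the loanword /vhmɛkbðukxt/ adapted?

mɛkðuk

Substitution: /v/ → /g/, giving /ghmɛkbðukxt/.
Syllabifying with onset maximization leaves /g/, /h/, /b/, /x/, /t/ stranded (at most one coda consonant is licensed; onsets are limited to one consonant).
Deleting the stranded consonants removes /g/, /h/, /b/, /x/, /t/.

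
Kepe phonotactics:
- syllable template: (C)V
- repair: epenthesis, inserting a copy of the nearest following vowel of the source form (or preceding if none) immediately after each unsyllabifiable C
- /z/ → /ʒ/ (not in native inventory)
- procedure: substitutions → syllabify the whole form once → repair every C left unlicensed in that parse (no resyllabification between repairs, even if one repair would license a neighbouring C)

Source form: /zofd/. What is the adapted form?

Substitution: /z/ → /ʒ/, giving /ʒofd/.
The consonants /f/, /d/ cannot be parsed into a legal (C)V syllable (no codas are permitted; onsets are limited to one consonant).
Each unlicensed consonant becomes the onset of a new syllable: /f/ → /fo/, /d/ → /do/.

ʒofodo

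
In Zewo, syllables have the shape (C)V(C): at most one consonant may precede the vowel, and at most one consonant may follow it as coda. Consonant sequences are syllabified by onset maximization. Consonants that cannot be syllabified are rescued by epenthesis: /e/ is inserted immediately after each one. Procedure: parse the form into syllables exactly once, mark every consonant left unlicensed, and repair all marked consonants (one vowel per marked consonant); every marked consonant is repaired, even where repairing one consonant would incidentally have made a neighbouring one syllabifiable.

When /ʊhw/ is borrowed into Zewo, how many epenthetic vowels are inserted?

The unsyllabifiable consonants are /w/; each receives one epenthetic vowel.

1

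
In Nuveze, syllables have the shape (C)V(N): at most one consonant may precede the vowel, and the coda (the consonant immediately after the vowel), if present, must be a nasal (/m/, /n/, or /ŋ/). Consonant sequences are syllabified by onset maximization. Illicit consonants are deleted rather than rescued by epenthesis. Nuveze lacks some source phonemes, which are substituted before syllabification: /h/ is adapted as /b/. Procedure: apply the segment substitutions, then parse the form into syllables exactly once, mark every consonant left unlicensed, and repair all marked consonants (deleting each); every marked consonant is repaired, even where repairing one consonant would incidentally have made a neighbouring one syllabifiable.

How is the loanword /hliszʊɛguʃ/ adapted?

Substitution: /h/ → /b/, giving /bliszʊɛguʃ/.
Under (C)V(N), the unsyllabifiable consonants are /b/, /s/, /ʃ/ (only a nasal (/m/, /n/, or /ŋ/) is licensed in coda position; onsets are limited to one consonant).
Deleting the stranded consonants removes /b/, /s/, /ʃ/.

lizʊɛgu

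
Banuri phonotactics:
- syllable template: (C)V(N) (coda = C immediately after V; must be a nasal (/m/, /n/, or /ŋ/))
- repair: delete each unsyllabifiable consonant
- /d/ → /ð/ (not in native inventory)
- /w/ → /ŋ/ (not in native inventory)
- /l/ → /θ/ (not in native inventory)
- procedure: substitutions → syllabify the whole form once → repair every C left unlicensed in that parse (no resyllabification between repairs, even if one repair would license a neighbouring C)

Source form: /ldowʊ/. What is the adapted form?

ðoŋʊ

Substitution: /l/ → /θ/, /d/ → /ð/, /w/ → /ŋ/, giving /θðoŋʊ/.
Syllabifying with onset maximization leaves /θ/ stranded (only a nasal (/m/, /n/, or /ŋ/) is licensed in coda position; onsets are limited to one consonant).
Each unlicensed consonant is deleted: /θ/.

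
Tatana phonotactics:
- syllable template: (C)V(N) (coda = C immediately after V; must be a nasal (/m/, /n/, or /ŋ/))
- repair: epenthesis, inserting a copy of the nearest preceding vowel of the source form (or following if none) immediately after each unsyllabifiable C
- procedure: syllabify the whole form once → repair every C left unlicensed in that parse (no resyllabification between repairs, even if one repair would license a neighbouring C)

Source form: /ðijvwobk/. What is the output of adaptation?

ðijiviwoboko

Under (C)V(N), the unsyllabifiable consonants are /j/, /v/, /b/, /k/ (only a nasal (/m/, /n/, or /ŋ/) is licensed in coda position; onsets are limited to one consonant).
Each unlicensed consonant becomes the onset of a new syllable: /j/ → /ji/, /v/ → /vi/, /b/ → /bo/, /k/ → /ko/.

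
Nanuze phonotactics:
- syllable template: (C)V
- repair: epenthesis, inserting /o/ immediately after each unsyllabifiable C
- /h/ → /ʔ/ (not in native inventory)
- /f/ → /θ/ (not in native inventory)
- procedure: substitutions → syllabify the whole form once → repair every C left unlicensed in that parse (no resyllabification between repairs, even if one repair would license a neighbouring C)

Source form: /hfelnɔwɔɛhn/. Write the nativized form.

ʔoθelonɔwɔɛʔono

Substitution: /h/ → /ʔ/, /f/ → /θ/, giving /ʔθelnɔwɔɛʔn/.
The consonants /ʔ/, /l/, /ʔ/, /n/ cannot be parsed into a legal (C)V syllable (no codas are permitted; onsets are limited to one consonant).
Epenthesis after each stranded consonant: /ʔ/ → /ʔo/, /l/ → /lo/, /ʔ/ → /ʔo/, /n/ → /no/.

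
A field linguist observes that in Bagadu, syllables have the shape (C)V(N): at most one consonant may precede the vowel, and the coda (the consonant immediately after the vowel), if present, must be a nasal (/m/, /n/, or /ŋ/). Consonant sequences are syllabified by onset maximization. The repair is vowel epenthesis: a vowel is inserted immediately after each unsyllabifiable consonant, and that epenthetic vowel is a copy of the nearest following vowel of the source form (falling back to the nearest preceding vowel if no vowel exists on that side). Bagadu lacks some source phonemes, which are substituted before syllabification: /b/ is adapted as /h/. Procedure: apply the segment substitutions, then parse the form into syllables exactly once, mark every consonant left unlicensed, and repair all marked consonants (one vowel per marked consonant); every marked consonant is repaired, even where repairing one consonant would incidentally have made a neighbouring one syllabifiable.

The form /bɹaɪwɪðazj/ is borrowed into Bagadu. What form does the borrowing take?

haɹaɪwɪðazaja

Substitution: /b/ → /h/, giving /hɹaɪwɪðazj/.
Under (C)V(N), the unsyllabifiable consonants are /h/, /z/, /j/ (only a nasal (/m/, /n/, or /ŋ/) is licensed in coda position; onsets are limited to one consonant).
Epenthesis after each stranded consonant: /h/ → /ha/, /z/ → /za/, /j/ → /ja/.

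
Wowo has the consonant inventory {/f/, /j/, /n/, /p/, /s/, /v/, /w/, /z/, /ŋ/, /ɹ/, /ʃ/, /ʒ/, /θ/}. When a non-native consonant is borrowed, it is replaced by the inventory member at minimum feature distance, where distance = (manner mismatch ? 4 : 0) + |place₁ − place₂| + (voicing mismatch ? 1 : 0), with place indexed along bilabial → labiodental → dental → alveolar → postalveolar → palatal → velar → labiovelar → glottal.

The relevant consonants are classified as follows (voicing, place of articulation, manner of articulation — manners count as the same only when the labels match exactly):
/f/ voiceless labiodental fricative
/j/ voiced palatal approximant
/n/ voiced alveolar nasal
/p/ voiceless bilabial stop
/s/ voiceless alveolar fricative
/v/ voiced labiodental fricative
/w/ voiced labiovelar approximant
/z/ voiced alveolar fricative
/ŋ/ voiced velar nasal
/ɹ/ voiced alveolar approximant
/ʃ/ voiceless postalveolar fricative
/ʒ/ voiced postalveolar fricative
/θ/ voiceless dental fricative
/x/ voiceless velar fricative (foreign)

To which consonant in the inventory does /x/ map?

ʃ

/ʃ/ is closest: same manner (fricative), place distance 2 (velar→postalveolar), same voicing; total 2. Next closest is /s/ at distance 3.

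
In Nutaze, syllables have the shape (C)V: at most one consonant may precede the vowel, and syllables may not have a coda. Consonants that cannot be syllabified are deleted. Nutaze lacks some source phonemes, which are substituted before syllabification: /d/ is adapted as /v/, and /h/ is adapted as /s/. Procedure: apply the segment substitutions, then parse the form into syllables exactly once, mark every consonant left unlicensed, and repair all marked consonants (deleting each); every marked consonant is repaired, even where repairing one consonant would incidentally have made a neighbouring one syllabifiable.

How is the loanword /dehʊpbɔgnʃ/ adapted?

Substitution: /d/ → /v/, /h/ → /s/, giving /vesʊpbɔgnʃ/.
Syllabifying with onset maximization leaves /p/, /g/, /n/, /ʃ/ stranded (no codas are permitted; onsets are limited to one consonant).
Each unlicensed consonant is deleted: /p/, /g/, /n/, /ʃ/.

vesʊbɔ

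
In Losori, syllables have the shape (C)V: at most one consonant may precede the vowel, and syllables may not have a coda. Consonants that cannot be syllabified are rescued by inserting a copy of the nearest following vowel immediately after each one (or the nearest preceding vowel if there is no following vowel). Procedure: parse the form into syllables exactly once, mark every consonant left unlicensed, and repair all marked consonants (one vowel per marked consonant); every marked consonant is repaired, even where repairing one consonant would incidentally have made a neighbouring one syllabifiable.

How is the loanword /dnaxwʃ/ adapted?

danaxawaʃa

Syllabifying with onset maximization leaves /d/, /x/, /w/, /ʃ/ stranded (no codas are permitted; onsets are limited to one consonant).
Inserting the epenthetic vowel yields /d/ → /da/, /x/ → /xa/, /w/ → /wa/, /ʃ/ → /ʃa/.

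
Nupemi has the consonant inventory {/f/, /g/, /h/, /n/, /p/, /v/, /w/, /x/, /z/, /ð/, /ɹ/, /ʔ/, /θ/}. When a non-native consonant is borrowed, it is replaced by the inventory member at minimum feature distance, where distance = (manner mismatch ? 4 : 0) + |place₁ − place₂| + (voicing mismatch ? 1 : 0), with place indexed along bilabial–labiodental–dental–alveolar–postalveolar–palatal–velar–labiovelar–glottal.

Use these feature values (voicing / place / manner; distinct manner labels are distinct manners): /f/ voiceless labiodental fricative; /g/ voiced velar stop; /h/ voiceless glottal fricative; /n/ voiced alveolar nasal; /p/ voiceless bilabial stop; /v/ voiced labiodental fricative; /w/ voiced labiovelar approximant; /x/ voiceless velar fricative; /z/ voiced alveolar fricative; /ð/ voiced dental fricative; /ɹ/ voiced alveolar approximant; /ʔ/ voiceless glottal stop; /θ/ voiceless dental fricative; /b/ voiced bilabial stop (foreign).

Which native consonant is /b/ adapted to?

p

/p/ is closest: same manner (stop), place distance 0 (bilabial→bilabial), voicing differs (+1); total 1. Next closest is /v/ at distance 5.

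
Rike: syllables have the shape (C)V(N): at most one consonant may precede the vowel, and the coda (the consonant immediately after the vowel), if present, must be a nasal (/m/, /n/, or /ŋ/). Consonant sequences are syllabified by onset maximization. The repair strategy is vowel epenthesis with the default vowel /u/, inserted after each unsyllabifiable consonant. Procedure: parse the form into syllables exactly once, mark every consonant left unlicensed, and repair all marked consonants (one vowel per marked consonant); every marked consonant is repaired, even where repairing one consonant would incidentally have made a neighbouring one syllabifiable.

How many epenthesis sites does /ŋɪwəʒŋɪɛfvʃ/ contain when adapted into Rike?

The unsyllabifiable consonants are /ʒ/, /f/, /v/, /ʃ/; each receives one epenthetic vowel.

4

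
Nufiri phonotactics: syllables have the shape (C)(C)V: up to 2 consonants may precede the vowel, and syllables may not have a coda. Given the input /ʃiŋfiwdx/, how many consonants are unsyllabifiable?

Syllabifying with onset maximization leaves /w/, /d/, /x/ stranded (no codas are permitted; onsets may contain at most 2 consonants).

3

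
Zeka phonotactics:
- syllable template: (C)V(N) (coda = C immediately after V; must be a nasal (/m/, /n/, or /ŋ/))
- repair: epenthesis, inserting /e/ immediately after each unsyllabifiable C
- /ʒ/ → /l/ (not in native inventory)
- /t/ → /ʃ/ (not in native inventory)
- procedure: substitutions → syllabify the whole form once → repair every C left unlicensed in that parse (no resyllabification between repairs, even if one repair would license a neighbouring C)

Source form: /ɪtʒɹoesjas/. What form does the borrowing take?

Substitution: /t/ → /ʃ/, /ʒ/ → /l/, giving /ɪʃlɹoesjas/.
The consonants /ʃ/, /l/, /s/, /s/ cannot be parsed into a legal (C)V(N) syllable (only a nasal (/m/, /n/, or /ŋ/) is licensed in coda position; onsets are limited to one consonant).
Each unlicensed consonant becomes the onset of a new syllable: /ʃ/ → /ʃe/, /l/ → /le/, /s/ → /se/, /s/ → /se/.

ɪʃeleɹoesejase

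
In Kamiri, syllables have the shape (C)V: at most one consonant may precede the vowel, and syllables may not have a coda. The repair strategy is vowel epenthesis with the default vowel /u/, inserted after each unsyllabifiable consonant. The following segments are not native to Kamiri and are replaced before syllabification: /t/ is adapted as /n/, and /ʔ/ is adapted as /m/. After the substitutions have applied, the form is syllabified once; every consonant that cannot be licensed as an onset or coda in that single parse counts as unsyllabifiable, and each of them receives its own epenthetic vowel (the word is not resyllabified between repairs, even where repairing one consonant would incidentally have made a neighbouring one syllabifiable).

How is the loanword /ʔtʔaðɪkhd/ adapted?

munumaðɪkuhudu

Substitution: /ʔ/ → /m/, /t/ → /n/, giving /mnmaðɪkhd/.
Under (C)V, the unsyllabifiable consonants are /m/, /n/, /k/, /h/, /d/ (no codas are permitted; onsets are limited to one consonant).
Inserting the epenthetic vowel yields /m/ → /mu/, /n/ → /nu/, /k/ → /ku/, /h/ → /hu/, /d/ → /du/.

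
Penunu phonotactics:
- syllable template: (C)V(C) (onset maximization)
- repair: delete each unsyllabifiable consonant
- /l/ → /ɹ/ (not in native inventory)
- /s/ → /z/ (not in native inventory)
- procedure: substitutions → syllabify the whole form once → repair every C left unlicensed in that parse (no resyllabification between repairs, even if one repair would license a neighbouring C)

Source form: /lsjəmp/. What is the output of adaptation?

jəm

Substitution: /l/ → /ɹ/, /s/ → /z/, giving /ɹzjəmp/.
The consonants /ɹ/, /z/, /p/ cannot be parsed into a legal (C)V(C) syllable (at most one coda consonant is licensed; onsets are limited to one consonant).
Deleting the stranded consonants removes /ɹ/, /z/, /p/.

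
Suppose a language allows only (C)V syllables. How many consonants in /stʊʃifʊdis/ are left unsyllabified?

2

Under (C)V, the unsyllabifiable consonants are /s/, /s/ (no codas are permitted; onsets are limited to one consonant).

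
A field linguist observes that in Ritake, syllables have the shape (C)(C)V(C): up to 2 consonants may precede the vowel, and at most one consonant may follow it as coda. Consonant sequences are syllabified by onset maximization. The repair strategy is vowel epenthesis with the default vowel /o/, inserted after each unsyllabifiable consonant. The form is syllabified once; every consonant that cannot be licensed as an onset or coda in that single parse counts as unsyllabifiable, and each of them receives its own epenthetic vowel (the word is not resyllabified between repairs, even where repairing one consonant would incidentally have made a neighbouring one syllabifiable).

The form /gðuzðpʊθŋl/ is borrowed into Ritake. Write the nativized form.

Under (C)(C)V(C), the unsyllabifiable consonants are /ŋ/, /l/ (at most one coda consonant is licensed; onsets may contain at most 2 consonants).
Epenthesis after each stranded consonant: /ŋ/ → /ŋo/, /l/ → /lo/.

gðuzðpʊθŋolo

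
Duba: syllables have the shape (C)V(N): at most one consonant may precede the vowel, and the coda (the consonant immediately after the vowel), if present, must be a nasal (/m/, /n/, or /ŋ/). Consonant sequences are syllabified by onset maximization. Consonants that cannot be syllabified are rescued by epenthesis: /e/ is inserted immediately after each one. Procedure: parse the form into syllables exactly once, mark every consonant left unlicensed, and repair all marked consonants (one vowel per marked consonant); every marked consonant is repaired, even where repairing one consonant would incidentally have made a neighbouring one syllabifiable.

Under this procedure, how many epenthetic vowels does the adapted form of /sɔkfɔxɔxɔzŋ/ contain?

3

The unsyllabifiable consonants are /k/, /z/, /ŋ/; each receives one epenthetic vowel.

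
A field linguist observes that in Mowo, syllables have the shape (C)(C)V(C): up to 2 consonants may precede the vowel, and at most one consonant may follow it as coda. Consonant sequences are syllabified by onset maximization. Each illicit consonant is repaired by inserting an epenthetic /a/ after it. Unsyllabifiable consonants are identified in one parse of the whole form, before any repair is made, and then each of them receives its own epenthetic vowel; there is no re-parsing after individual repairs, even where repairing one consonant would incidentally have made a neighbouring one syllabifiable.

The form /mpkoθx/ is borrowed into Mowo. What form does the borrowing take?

The consonants /m/, /x/ cannot be parsed into a legal (C)(C)V(C) syllable (at most one coda consonant is licensed; onsets may contain at most 2 consonants).
Epenthesis after each stranded consonant: /m/ → /ma/, /x/ → /xa/.

mapkoθxa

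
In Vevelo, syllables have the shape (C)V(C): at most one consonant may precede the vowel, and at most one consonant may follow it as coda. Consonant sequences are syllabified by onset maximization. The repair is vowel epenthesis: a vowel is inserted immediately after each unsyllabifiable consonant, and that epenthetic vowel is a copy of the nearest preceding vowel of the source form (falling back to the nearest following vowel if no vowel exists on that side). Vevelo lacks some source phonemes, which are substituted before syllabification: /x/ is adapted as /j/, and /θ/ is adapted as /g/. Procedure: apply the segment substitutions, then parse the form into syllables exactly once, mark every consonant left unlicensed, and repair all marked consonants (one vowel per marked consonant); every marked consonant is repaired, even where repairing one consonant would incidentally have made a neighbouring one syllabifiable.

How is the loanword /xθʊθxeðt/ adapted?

jʊgʊgjeðte

Substitution: /x/ → /j/, /θ/ → /g/, giving /jgʊgjeðt/.
Under (C)V(C), the unsyllabifiable consonants are /j/, /t/ (at most one coda consonant is licensed; onsets are limited to one consonant).
Each unlicensed consonant becomes the onset of a new syllable: /j/ → /jʊ/, /t/ → /te/.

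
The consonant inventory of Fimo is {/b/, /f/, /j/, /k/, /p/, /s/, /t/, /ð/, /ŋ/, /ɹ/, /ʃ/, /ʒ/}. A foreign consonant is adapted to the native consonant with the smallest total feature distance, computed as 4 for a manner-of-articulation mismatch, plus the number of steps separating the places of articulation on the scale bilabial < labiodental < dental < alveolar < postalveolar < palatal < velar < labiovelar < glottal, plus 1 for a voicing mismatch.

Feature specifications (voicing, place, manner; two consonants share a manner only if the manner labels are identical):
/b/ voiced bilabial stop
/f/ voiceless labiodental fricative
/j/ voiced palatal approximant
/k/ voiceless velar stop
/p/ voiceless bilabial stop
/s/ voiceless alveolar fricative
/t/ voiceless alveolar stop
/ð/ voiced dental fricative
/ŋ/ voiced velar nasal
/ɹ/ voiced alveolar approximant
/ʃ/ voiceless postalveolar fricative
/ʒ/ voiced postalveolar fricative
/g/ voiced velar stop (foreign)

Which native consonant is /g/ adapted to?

k

/k/ is closest: same manner (stop), place distance 0 (velar→velar), voicing differs (+1); total 1. Next closest is /t/ at distance 4.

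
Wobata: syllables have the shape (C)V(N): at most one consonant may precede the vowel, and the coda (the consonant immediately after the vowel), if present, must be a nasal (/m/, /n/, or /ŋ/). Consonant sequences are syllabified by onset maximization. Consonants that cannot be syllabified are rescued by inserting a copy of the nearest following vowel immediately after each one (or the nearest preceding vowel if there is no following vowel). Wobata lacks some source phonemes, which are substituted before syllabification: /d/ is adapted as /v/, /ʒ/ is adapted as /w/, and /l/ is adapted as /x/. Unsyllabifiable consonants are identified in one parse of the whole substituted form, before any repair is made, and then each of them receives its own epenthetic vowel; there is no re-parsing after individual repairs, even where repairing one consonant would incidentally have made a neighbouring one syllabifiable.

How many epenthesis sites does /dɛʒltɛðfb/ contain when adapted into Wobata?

After substitution the input is /vɛwxtɛðfb/.
The unsyllabifiable consonants are /w/, /x/, /ð/, /f/, /b/; each receives one epenthetic vowel.

5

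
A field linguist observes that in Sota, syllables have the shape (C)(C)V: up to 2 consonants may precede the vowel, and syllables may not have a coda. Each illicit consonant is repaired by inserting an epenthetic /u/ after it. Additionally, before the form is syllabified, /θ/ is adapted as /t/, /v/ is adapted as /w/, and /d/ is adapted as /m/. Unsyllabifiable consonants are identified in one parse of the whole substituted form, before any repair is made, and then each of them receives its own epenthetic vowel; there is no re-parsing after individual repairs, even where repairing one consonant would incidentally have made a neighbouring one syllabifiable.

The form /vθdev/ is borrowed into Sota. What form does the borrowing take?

wutmewu

Substitution: /v/ → /w/, /θ/ → /t/, /d/ → /m/, giving /wtmew/.
Under (C)(C)V, the unsyllabifiable consonants are /w/, /w/ (no codas are permitted; onsets may contain at most 2 consonants).
Inserting the epenthetic vowel yields /w/ → /wu/, /w/ → /wu/.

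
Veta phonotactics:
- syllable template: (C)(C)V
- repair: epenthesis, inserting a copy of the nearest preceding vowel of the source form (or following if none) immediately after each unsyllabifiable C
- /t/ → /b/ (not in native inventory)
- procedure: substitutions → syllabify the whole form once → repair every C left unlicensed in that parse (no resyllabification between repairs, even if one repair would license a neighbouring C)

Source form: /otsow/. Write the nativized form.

Substitution: /t/ → /b/, giving /obsow/.
Under (C)(C)V, the unsyllabifiable consonants are /w/ (no codas are permitted; onsets may contain at most 2 consonants).
Epenthesis after each stranded consonant: /w/ → /wo/.

obsowo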